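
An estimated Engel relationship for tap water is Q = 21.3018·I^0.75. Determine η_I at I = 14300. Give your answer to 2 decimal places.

For Q = A·I^β the income elasticity is constant and equal to β.
Here β = 0.75, so η = 0.75.

0.75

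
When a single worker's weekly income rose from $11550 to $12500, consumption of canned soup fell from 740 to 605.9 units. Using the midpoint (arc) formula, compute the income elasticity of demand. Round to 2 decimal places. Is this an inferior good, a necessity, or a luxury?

-2.52 (inferior good)

ΔQ = 605.9 − 740 = -134.1; midpoint Q̄ = (740 + 605.9)/2 = 672.95.
ΔI = 12500 − 11550 = 950; midpoint Ī = (11550 + 12500)/2 = 12025.
η = (ΔQ/Q̄) ÷ (ΔI/Ī) = (-134.1/672.95) ÷ (950/12025) = -2.52.
η < 0 ⇒ inferior good.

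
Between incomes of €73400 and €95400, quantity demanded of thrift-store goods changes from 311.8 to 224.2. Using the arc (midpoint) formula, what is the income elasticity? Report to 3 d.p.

ΔQ = 224.2 − 311.8 = -87.6; midpoint Q̄ = (311.8 + 224.2)/2 = 268.
ΔI = 95400 − 73400 = 22000; midpoint Ī = (73400 + 95400)/2 = 84400.
η = (ΔQ/Q̄) ÷ (ΔI/Ī) = (-87.6/268) ÷ (22000/84400) = -1.254.

-1.254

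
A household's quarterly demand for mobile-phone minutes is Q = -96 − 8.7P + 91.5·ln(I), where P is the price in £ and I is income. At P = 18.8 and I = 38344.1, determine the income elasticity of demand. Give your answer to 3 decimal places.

At P = 18.8, I = 38344.1: Q = 706.164.
Holding P constant, ∂Q/∂I = 91.5/I = 0.00238629.
η_I = (∂Q/∂I)·(I/Q) = 0.00238629 × (38344.1/706.164) = 0.130.

0.130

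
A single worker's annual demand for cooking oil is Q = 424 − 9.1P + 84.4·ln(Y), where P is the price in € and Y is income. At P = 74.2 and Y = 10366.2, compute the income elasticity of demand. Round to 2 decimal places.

At P = 74.2, Y = 10366.2: Q = 529.168.
Holding P constant, ∂Q/∂Y = 84.4/Y = 0.00814185.
η_Y = (∂Q/∂Y)·(Y/Q) = 0.00814185 × (10366.2/529.168) = 0.16.

0.16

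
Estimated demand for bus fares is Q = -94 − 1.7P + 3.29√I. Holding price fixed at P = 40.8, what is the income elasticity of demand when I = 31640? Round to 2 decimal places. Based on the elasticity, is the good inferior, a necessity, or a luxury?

0.69 (necessity)

At P = 40.8, I = 31640: Q = 421.853.
Holding P constant, ∂Q/∂I = 3.29/(2√I) = 0.009248.
η_I = (∂Q/∂I)·(I/Q) = 0.009248 × (31640/421.853) = 0.69.
Since 0 < η < 1, this is a necessity.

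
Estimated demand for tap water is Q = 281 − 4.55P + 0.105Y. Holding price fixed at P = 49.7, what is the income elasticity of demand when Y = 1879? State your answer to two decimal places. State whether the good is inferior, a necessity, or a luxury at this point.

0.78 (necessity)

At P = 49.7, Y = 1879: Q = 252.160.
Holding P constant, ∂Q/∂Y = 0.105.
η_Y = (∂Q/∂Y)·(Y/Q) = 0.105 × (1879/252.160) = 0.78.
Since 0 < η < 1, this is a necessity.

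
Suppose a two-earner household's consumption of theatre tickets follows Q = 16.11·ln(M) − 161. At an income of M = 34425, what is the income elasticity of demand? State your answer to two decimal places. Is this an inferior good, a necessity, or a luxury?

At M = 34425: Q = 7.294.
dQ/dM = 16.11/M = 0.000467974 at this income.
η = (dQ/dM)·(M/Q) = 0.000467974 × (34425/7.294) = 2.21.
Since η > 1, the good is a luxury.

2.21 (luxury)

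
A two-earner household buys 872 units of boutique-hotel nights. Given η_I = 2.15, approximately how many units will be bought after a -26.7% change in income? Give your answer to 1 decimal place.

371.4

%ΔQ ≈ η × %ΔI = 2.15 × (-26.7%) = -57.405%.
New Q ≈ 872 × (1 − 0.57405) = 371.4.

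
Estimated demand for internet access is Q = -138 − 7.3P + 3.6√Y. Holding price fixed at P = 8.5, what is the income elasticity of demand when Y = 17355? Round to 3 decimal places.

At P = 8.5, Y = 17355: Q = 274.208.
Holding P constant, ∂Q/∂Y = 3.6/(2√Y) = 0.0136634.
η_Y = (∂Q/∂Y)·(Y/Q) = 0.0136634 × (17355/274.208) = 0.865.

0.865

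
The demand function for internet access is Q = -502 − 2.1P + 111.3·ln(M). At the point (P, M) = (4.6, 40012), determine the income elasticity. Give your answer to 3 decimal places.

At P = 4.6, M = 40012: Q = 667.779.
Holding P constant, ∂Q/∂M = 111.3/M = 0.00278167.
η_M = (∂Q/∂M)·(M/Q) = 0.00278167 × (40012/667.779) = 0.167.

0.167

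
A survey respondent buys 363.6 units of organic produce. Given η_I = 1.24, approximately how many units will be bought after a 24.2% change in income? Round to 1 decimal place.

472.7

%ΔQ ≈ η × %ΔI = 1.24 × 24.2% = 30.008%.
New Q ≈ 363.6 × (1 + 0.30008) = 472.7.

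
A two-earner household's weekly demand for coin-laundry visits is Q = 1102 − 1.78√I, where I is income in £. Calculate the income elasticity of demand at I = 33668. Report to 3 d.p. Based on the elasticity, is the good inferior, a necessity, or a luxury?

-0.211 (inferior good)

At I = 33668: Q = 775.391.
dQ/dI = -1.78/(2√I) = -0.00485044 at this income.
η = (dQ/dI)·(I/Q) = -0.00485044 × (33668/775.391) = -0.211.
Since η < 0, the good is an inferior good.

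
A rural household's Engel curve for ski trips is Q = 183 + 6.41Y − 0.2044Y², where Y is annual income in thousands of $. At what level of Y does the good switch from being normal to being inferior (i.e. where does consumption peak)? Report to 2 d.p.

dQ/dY = 6.41 − 0.4088Y.
The good is inferior where dQ/dY < 0. Setting dQ/dY = 0 gives Y = 6.41 / 0.4088 = 15.68.

15.68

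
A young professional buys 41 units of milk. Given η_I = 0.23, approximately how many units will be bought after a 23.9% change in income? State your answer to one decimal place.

%ΔQ ≈ η × %ΔI = 0.23 × 23.9% = 5.497%.
New Q ≈ 41 × (1 + 0.05497) = 43.3.

43.3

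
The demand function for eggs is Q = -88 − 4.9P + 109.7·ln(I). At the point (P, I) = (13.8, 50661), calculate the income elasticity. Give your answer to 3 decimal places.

At P = 13.8, I = 50661: Q = 1032.750.
Holding P constant, ∂Q/∂I = 109.7/I = 0.00216537.
η_I = (∂Q/∂I)·(I/Q) = 0.00216537 × (50661/1032.750) = 0.106.

0.106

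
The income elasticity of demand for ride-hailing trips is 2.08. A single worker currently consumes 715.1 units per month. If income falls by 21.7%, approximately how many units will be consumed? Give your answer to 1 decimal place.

392.3

%ΔQ ≈ η × %ΔI = 2.08 × (-21.7%) = -45.136%.
New Q ≈ 715.1 × (1 − 0.45136) = 392.3.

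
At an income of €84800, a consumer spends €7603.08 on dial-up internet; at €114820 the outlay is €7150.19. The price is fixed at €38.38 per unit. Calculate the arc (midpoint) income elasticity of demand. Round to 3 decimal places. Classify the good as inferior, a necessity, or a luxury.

With a constant price, Q₁ = 7603.08/38.38 = 198.100 and Q₂ = 7150.19/38.38 = 186.300 (equivalently, work directly with expenditure since P cancels).
Midpoint %ΔQ = (7150.19 − 7603.08)/7376.64 = -0.06140; midpoint %ΔI = (114820 − 84800)/99810 = 0.30077.
η = -0.06140 / 0.30077 = -0.204.
η < 0 ⇒ inferior good.

-0.204 (inferior good)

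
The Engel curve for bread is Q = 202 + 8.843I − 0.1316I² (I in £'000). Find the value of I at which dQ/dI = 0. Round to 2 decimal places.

33.60

dQ/dI = 8.843 − 0.2632I.
The good is inferior where dQ/dI < 0. Setting dQ/dI = 0 gives I = 8.843 / 0.2632 = 33.60.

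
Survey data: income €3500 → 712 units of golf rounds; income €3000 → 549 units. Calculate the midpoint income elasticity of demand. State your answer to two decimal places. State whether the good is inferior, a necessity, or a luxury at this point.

ΔQ = 549 − 712 = -163; midpoint Q̄ = (712 + 549)/2 = 630.5.
ΔI = 3000 − 3500 = -500; midpoint Ī = (3500 + 3000)/2 = 3250.
η = (ΔQ/Q̄) ÷ (ΔI/Ī) = (-163/630.5) ÷ (-500/3250) = 1.68.
η > 1 ⇒ luxury.

1.68 (luxury)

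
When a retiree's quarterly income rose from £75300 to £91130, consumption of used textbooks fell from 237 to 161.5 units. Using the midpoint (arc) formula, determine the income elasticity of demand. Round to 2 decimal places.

-1.99

ΔQ = 161.5 − 237 = -75.5; midpoint Q̄ = (237 + 161.5)/2 = 199.25.
ΔI = 91130 − 75300 = 15830; midpoint Ī = (75300 + 91130)/2 = 83215.
η = (ΔQ/Q̄) ÷ (ΔI/Ī) = (-75.5/199.25) ÷ (15830/83215) = -1.99.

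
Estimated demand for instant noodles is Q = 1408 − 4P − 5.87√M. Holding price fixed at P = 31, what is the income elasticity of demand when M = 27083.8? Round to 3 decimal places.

At P = 31, M = 27083.8: Q = 317.965.
Holding P constant, ∂Q/∂M = -5.87/(2√M) = -0.0178342.
η_M = (∂Q/∂M)·(M/Q) = -0.0178342 × (27083.8/317.965) = -1.519.

-1.519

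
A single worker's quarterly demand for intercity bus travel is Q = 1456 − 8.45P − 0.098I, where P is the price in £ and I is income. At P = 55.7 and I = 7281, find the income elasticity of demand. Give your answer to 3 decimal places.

-2.625

At P = 55.7, I = 7281: Q = 271.797.
Holding P constant, ∂Q/∂I = −0.098.
η_I = (∂Q/∂I)·(I/Q) = -0.098 × (7281/271.797) = -2.625.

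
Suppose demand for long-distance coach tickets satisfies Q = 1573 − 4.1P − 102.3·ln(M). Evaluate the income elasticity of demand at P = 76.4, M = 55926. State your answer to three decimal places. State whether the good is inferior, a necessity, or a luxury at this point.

At P = 76.4, M = 55926: Q = 141.438.
Holding P constant, ∂Q/∂M = -102.3/M = -0.0018292.
η_M = (∂Q/∂M)·(M/Q) = -0.0018292 × (55926/141.438) = -0.723.
Since η < 0, this is an inferior good.

-0.723 (inferior good)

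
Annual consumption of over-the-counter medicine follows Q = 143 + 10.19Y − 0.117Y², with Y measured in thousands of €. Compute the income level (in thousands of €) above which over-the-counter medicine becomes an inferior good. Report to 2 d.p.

43.55

dQ/dY = 10.19 − 0.234Y.
The good is inferior where dQ/dY < 0. Setting dQ/dY = 0 gives Y = 10.19 / 0.234 = 43.55.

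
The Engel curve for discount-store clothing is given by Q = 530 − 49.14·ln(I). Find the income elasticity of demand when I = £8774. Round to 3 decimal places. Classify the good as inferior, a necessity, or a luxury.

At I = 8774: Q = 83.831.
dQ/dI = -49.14/I = -0.00560064 at this income.
η = (dQ/dI)·(I/Q) = -0.00560064 × (8774/83.831) = -0.586.
Since η < 0, the good is an inferior good.

-0.586 (inferior good)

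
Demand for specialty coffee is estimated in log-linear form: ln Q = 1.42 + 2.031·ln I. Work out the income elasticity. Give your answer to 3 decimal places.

In a log-linear demand, the coefficient on ln I is the income elasticity.
So η = 2.031.

2.031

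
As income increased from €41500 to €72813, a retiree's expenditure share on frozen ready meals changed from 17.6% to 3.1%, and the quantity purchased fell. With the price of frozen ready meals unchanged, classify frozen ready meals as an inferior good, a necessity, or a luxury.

inferior good

Quantity demanded falls as income rises, so η < 0.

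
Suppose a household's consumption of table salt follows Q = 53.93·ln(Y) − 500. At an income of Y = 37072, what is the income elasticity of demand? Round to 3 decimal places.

At Y = 37072: Q = 67.377.
dQ/dY = 53.93/Y = 0.00145474 at this income.
η = (dQ/dY)·(Y/Q) = 0.00145474 × (37072/67.377) = 0.800.

0.800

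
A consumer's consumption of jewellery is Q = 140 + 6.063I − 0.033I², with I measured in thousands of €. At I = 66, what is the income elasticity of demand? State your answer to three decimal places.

0.284

At I = 66: Q = 396.4100.
dQ/dI = 6.063 − 0.066I = 1.70700.
η = (dQ/dI)·(I/Q) = 1.70700 × (66/396.4100) = 0.284.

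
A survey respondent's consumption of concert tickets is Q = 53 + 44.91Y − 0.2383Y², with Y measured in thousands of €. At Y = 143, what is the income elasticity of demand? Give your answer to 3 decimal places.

At Y = 143: Q = 1602.1333.
dQ/dY = 44.91 − 0.4766Y = -23.24380.
η = (dQ/dY)·(Y/Q) = -23.24380 × (143/1602.1333) = -2.075.

-2.075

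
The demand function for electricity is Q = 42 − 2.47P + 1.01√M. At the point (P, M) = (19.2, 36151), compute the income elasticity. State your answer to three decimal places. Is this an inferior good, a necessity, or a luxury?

At P = 19.2, M = 36151: Q = 186.612.
Holding P constant, ∂Q/∂M = 1.01/(2√M) = 0.00265602.
η_M = (∂Q/∂M)·(M/Q) = 0.00265602 × (36151/186.612) = 0.515.
Since 0 < η < 1, this is a necessity.

0.515 (necessity)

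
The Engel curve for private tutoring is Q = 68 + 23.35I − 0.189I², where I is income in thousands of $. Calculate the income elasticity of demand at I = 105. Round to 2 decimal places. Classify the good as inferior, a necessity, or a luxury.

-3.93 (inferior good)

At I = 105: Q = 436.0250.
dQ/dI = 23.35 − 0.378I = -16.34000.
η = (dQ/dI)·(I/Q) = -16.34000 × (105/436.0250) = -3.93.
η < 0 ⇒ inferior good.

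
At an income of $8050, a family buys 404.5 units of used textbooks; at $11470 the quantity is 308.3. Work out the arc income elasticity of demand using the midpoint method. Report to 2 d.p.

ΔQ = 308.3 − 404.5 = -96.2; midpoint Q̄ = (404.5 + 308.3)/2 = 356.4.
ΔI = 11470 − 8050 = 3420; midpoint Ī = (8050 + 11470)/2 = 9760.
η = (ΔQ/Q̄) ÷ (ΔI/Ī) = (-96.2/356.4) ÷ (3420/9760) = -0.77.

-0.77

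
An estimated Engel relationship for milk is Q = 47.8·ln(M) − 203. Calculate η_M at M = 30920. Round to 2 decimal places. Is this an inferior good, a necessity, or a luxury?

At M = 30920: Q = 291.212.
dQ/dM = 47.8/M = 0.00154592 at this income.
η = (dQ/dM)·(M/Q) = 0.00154592 × (30920/291.212) = 0.16.
Since 0 < η < 1, the good is a necessity.

0.16 (necessity)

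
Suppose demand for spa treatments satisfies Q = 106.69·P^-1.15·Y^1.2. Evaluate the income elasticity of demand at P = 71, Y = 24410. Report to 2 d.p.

1.20

For a multiplicative demand Q = A·P^α·Y^β, the income elasticity is β everywhere.
Here β = 1.2, so η = 1.20.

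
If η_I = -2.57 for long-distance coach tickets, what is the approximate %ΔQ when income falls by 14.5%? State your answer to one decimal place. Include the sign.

%ΔQ ≈ η × %ΔI = -2.57 × (-14.5%) = 37.3%.

37.3%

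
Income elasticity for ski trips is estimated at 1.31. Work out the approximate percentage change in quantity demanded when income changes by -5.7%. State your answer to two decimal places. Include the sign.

%ΔQ ≈ η × %ΔI = 1.31 × (-5.7%) = -7.47%.

-7.47%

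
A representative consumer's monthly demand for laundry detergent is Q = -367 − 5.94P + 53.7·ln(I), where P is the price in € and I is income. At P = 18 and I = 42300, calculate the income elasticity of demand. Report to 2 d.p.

0.55

At P = 18, I = 42300: Q = 98.122.
Holding P constant, ∂Q/∂I = 53.7/I = 0.0012695.
η_I = (∂Q/∂I)·(I/Q) = 0.0012695 × (42300/98.122) = 0.55.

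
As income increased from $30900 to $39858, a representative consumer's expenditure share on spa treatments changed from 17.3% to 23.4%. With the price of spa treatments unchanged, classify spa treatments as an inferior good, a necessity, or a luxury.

The budget share rises as income rises, so η > 1.

luxury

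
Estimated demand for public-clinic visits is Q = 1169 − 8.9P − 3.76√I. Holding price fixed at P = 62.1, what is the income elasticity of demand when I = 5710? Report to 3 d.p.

-0.428

At P = 62.1, I = 5710: Q = 332.187.
Holding P constant, ∂Q/∂I = -3.76/(2√I) = -0.0248794.
η_I = (∂Q/∂I)·(I/Q) = -0.0248794 × (5710/332.187) = -0.428.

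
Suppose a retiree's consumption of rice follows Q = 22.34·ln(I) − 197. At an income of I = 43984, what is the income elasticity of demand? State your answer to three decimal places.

0.534

At I = 43984: Q = 41.850.
dQ/dI = 22.34/I = 0.000507912 at this income.
η = (dQ/dI)·(I/Q) = 0.000507912 × (43984/41.850) = 0.534.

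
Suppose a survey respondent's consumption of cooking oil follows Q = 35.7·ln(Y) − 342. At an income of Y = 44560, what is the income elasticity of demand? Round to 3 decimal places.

0.889

At Y = 44560: Q = 40.154.
dQ/dY = 35.7/Y = 0.000801167 at this income.
η = (dQ/dY)·(Y/Q) = 0.000801167 × (44560/40.154) = 0.889.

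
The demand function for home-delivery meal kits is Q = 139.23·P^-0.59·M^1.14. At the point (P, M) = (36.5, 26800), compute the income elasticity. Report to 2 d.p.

1.14

For a multiplicative demand Q = A·P^α·M^β, the income elasticity is β everywhere.
Here β = 1.14, so η = 1.14.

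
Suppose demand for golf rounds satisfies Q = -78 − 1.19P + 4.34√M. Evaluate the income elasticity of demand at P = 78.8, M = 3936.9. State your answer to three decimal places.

At P = 78.8, M = 3936.9: Q = 100.540.
Holding P constant, ∂Q/∂M = 4.34/(2√M) = 0.0345846.
η_M = (∂Q/∂M)·(M/Q) = 0.0345846 × (3936.9/100.540) = 1.354.

1.354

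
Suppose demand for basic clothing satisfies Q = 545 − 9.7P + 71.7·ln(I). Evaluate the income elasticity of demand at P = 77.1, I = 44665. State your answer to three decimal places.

0.127

At P = 77.1, I = 44665: Q = 564.818.
Holding P constant, ∂Q/∂I = 71.7/I = 0.00160528.
η_I = (∂Q/∂I)·(I/Q) = 0.00160528 × (44665/564.818) = 0.127.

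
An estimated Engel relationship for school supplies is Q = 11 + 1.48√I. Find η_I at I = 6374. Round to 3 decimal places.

At I = 6374: Q = 129.159.
dQ/dI = 1.48/(2√I) = 0.00926885 at this income.
η = (dQ/dI)·(I/Q) = 0.00926885 × (6374/129.159) = 0.457.

0.457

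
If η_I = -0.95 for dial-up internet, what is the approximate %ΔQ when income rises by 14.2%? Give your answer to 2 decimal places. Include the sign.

%ΔQ ≈ η × %ΔI = -0.95 × 14.2% = -13.49%.

-13.49%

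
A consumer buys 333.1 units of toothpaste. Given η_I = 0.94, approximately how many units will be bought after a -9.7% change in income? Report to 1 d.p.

302.7

%ΔQ ≈ η × %ΔI = 0.94 × (-9.7%) = -9.118%.
New Q ≈ 333.1 × (1 − 0.09118) = 302.7.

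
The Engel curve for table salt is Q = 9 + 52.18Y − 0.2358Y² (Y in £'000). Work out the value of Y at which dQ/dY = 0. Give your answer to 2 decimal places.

dQ/dY = 52.18 − 0.4716Y.
The good is inferior where dQ/dY < 0. Setting dQ/dY = 0 gives Y = 52.18 / 0.4716 = 110.64.

110.64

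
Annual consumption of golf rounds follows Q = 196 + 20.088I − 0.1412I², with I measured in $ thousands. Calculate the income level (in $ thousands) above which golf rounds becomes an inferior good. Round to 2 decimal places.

dQ/dI = 20.088 − 0.2824I.
The good is inferior where dQ/dI < 0. Setting dQ/dI = 0 gives I = 20.088 / 0.2824 = 71.13.

71.13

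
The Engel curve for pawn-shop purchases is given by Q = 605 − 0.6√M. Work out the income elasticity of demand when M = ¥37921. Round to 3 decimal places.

At M = 37921: Q = 488.160.
dQ/dM = -0.6/(2√M) = -0.00154057 at this income.
η = (dQ/dM)·(M/Q) = -0.00154057 × (37921/488.160) = -0.120.

-0.120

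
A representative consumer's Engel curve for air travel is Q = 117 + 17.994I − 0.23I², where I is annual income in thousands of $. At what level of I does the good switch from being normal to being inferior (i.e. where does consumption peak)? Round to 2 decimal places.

39.12

dQ/dI = 17.994 − 0.46I.
The good is inferior where dQ/dI < 0. Setting dQ/dI = 0 gives I = 17.994 / 0.46 = 39.12.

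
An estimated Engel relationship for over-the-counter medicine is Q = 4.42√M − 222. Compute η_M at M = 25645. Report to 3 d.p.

0.728

At M = 25645: Q = 485.821.
dQ/dM = 4.42/(2√M) = 0.0138004 at this income.
η = (dQ/dM)·(M/Q) = 0.0138004 × (25645/485.821) = 0.728.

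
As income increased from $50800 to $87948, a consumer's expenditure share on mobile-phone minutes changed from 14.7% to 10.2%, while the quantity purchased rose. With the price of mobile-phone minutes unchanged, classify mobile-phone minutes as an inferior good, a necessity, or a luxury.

Quantity rises but the budget share falls as income rises, so 0 < η < 1.

necessity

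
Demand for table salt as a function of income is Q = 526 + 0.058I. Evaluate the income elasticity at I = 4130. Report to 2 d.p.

At I = 4130: Q = 765.540.
dQ/dI = 0.058.
η = (dQ/dI)·(I/Q) = 0.058 × (4130/765.540) = 0.31.

0.31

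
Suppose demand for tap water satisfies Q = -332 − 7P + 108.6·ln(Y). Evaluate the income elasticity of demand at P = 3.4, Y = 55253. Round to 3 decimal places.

At P = 3.4, Y = 55253: Q = 830.077.
Holding P constant, ∂Q/∂Y = 108.6/Y = 0.0019655.
η_Y = (∂Q/∂Y)·(Y/Q) = 0.0019655 × (55253/830.077) = 0.131.

0.131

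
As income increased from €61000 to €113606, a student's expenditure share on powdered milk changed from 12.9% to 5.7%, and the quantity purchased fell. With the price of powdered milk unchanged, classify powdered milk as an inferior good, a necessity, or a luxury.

Quantity demanded falls as income rises, so η < 0.

inferior good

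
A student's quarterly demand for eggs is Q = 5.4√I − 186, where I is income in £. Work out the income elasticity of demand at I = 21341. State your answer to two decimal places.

At I = 21341: Q = 602.862.
dQ/dI = 5.4/(2√I) = 0.0184823 at this income.
η = (dQ/dI)·(I/Q) = 0.0184823 × (21341/602.862) = 0.65.

0.65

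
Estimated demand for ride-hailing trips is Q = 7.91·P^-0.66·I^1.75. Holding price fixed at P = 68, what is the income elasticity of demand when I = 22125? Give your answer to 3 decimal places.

1.750

For a multiplicative demand Q = A·P^α·I^β, the income elasticity is β everywhere.
Here β = 1.75, so η = 1.750.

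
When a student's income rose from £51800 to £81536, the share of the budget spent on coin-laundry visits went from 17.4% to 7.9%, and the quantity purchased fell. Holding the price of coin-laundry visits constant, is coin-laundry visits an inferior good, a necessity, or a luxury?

inferior good

Quantity demanded falls as income rises, so η < 0.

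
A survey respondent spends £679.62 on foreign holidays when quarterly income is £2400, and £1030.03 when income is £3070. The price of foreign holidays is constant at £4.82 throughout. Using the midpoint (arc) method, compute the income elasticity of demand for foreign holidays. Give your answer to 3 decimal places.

1.673

With a constant price, Q₁ = 679.62/4.82 = 141.000 and Q₂ = 1030.03/4.82 = 213.699 (equivalently, work directly with expenditure since P cancels).
Midpoint %ΔQ = (1030.03 − 679.62)/854.83 = 0.40992; midpoint %ΔI = (3070 − 2400)/2735 = 0.24497.
η = 0.40992 / 0.24497 = 1.673.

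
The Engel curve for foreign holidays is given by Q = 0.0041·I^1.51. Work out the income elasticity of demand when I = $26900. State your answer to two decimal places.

1.51

For Q = A·I^β the income elasticity is constant and equal to β.
Here β = 1.51, so η = 1.51.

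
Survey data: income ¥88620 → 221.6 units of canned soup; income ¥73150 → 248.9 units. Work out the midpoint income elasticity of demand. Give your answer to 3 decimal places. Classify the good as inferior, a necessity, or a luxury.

-0.607 (inferior good)

ΔQ = 248.9 − 221.6 = 27.3; midpoint Q̄ = (221.6 + 248.9)/2 = 235.25.
ΔI = 73150 − 88620 = -15470; midpoint Ī = (88620 + 73150)/2 = 80885.
η = (ΔQ/Q̄) ÷ (ΔI/Ī) = (27.3/235.25) ÷ (-15470/80885) = -0.607.
η < 0 ⇒ inferior good.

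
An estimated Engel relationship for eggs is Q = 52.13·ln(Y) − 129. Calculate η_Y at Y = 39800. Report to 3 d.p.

0.123

At Y = 39800: Q = 423.141.
dQ/dY = 52.13/Y = 0.0013098 at this income.
η = (dQ/dY)·(Y/Q) = 0.0013098 × (39800/423.141) = 0.123.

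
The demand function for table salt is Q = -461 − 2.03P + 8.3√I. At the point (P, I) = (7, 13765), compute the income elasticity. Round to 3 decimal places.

0.977

At P = 7, I = 13765: Q = 498.582.
Holding P constant, ∂Q/∂I = 8.3/(2√I) = 0.035372.
η_I = (∂Q/∂I)·(I/Q) = 0.035372 × (13765/498.582) = 0.977.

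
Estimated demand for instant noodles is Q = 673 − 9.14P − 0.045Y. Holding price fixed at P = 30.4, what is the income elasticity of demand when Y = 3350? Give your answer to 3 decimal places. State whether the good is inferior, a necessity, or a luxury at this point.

At P = 30.4, Y = 3350: Q = 244.394.
Holding P constant, ∂Q/∂Y = −0.045.
η_Y = (∂Q/∂Y)·(Y/Q) = -0.045 × (3350/244.394) = -0.617.
Since η < 0, this is an inferior good.

-0.617 (inferior good)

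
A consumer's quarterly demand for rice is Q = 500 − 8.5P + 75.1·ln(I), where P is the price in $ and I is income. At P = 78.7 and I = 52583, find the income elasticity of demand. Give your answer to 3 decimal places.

At P = 78.7, I = 52583: Q = 647.398.
Holding P constant, ∂Q/∂I = 75.1/I = 0.00142822.
η_I = (∂Q/∂I)·(I/Q) = 0.00142822 × (52583/647.398) = 0.116.

0.116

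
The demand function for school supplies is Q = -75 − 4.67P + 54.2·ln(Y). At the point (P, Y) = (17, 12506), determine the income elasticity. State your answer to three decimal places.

0.152

At P = 17, Y = 12506: Q = 356.931.
Holding P constant, ∂Q/∂Y = 54.2/Y = 0.00433392.
η_Y = (∂Q/∂Y)·(Y/Q) = 0.00433392 × (12506/356.931) = 0.152.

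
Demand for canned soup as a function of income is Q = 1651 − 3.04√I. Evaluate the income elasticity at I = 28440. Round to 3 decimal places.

At I = 28440: Q = 1138.329.
dQ/dI = -3.04/(2√I) = -0.0090132 at this income.
η = (dQ/dI)·(I/Q) = -0.0090132 × (28440/1138.329) = -0.225.

-0.225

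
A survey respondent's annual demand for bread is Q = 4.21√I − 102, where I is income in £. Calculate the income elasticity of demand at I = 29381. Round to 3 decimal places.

At I = 29381: Q = 619.631.
dQ/dI = 4.21/(2√I) = 0.0122806 at this income.
η = (dQ/dI)·(I/Q) = 0.0122806 × (29381/619.631) = 0.582.

0.582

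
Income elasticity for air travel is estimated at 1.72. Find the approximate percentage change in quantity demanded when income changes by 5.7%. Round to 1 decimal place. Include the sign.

9.8%

%ΔQ ≈ η × %ΔI = 1.72 × 5.7% = 9.8%.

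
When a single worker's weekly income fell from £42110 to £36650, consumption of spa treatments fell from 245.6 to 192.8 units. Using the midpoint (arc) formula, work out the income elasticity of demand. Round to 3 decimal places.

ΔQ = 192.8 − 245.6 = -52.8; midpoint Q̄ = (245.6 + 192.8)/2 = 219.2.
ΔI = 36650 − 42110 = -5460; midpoint Ī = (42110 + 36650)/2 = 39380.
η = (ΔQ/Q̄) ÷ (ΔI/Ī) = (-52.8/219.2) ÷ (-5460/39380) = 1.737.

1.737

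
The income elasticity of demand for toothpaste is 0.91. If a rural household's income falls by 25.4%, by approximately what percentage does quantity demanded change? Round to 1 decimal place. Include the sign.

-23.1%

%ΔQ ≈ η × %ΔI = 0.91 × (-25.4%) = -23.1%.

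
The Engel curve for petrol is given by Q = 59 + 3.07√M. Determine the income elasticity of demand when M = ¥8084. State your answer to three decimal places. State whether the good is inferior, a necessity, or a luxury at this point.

0.412 (necessity)

At M = 8084: Q = 335.027.
dQ/dM = 3.07/(2√M) = 0.0170724 at this income.
η = (dQ/dM)·(M/Q) = 0.0170724 × (8084/335.027) = 0.412.
Since 0 < η < 1, the good is a necessity.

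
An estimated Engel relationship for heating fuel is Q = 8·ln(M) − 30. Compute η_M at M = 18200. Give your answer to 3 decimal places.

At M = 18200: Q = 48.473.
dQ/dM = 8/M = 0.00043956 at this income.
η = (dQ/dM)·(M/Q) = 0.00043956 × (18200/48.473) = 0.165.

0.165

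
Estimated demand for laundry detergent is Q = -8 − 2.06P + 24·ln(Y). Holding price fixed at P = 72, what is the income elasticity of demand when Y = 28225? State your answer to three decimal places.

At P = 72, Y = 28225: Q = 89.631.
Holding P constant, ∂Q/∂Y = 24/Y = 0.00085031.
η_Y = (∂Q/∂Y)·(Y/Q) = 0.00085031 × (28225/89.631) = 0.268.

0.268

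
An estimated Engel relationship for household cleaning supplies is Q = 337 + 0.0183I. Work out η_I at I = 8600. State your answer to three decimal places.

0.318

At I = 8600: Q = 494.380.
dQ/dI = 0.0183.
η = (dQ/dI)·(I/Q) = 0.0183 × (8600/494.380) = 0.318.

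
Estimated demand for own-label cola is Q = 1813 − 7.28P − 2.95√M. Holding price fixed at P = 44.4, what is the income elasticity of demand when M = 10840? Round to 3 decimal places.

At P = 44.4, M = 10840: Q = 1182.628.
Holding P constant, ∂Q/∂M = -2.95/(2√M) = -0.014167.
η_M = (∂Q/∂M)·(M/Q) = -0.014167 × (10840/1182.628) = -0.130.

-0.130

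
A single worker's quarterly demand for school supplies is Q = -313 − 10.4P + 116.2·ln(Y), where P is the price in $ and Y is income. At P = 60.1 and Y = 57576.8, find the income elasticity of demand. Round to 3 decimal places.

At P = 60.1, Y = 57576.8: Q = 335.614.
Holding P constant, ∂Q/∂Y = 116.2/Y = 0.00201817.
η_Y = (∂Q/∂Y)·(Y/Q) = 0.00201817 × (57576.8/335.614) = 0.346.

0.346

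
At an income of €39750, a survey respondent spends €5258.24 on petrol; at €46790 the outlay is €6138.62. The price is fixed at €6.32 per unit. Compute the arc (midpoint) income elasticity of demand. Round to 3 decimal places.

With a constant price, Q₁ = 5258.24/6.32 = 832.000 and Q₂ = 6138.62/6.32 = 971.301 (equivalently, work directly with expenditure since P cancels).
Midpoint %ΔQ = (6138.62 − 5258.24)/5698.43 = 0.15450; midpoint %ΔI = (46790 − 39750)/43270 = 0.16270.
η = 0.15450 / 0.16270 = 0.950.

0.950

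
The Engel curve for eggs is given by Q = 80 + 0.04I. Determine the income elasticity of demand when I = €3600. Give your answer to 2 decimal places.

At I = 3600: Q = 224.000.
dQ/dI = 0.04.
η = (dQ/dI)·(I/Q) = 0.04 × (3600/224.000) = 0.64.

0.64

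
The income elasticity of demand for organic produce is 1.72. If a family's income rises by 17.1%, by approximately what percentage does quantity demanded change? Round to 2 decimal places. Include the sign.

%ΔQ ≈ η × %ΔI = 1.72 × 17.1% = 29.41%.

29.41%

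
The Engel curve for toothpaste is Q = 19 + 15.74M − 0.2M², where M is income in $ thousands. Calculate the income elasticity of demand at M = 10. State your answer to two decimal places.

0.75

At M = 10: Q = 156.4000.
dQ/dM = 15.74 − 0.4M = 11.74000.
η = (dQ/dM)·(M/Q) = 11.74000 × (10/156.4000) = 0.75.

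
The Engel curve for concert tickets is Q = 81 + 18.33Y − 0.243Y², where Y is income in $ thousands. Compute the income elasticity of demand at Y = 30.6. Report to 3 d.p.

At Y = 30.6: Q = 414.3625.
dQ/dY = 18.33 − 0.486Y = 3.45840.
η = (dQ/dY)·(Y/Q) = 3.45840 × (30.6/414.3625) = 0.255.

0.255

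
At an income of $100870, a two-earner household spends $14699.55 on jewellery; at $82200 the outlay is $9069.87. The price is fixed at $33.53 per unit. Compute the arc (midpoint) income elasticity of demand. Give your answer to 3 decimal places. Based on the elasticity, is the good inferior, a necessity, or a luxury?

With a constant price, Q₁ = 14699.55/33.53 = 438.400 and Q₂ = 9069.87/33.53 = 270.500 (equivalently, work directly with expenditure since P cancels).
Midpoint %ΔQ = (9069.87 − 14699.55)/11884.71 = -0.47369; midpoint %ΔI = (82200 − 100870)/91535 = -0.20397.
η = -0.47369 / -0.20397 = 2.322.
η > 1 ⇒ luxury.

2.322 (luxury)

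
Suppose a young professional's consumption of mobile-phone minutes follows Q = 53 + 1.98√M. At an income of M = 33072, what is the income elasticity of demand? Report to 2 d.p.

0.44

At M = 33072: Q = 413.077.
dQ/dM = 1.98/(2√M) = 0.00544384 at this income.
η = (dQ/dM)·(M/Q) = 0.00544384 × (33072/413.077) = 0.44.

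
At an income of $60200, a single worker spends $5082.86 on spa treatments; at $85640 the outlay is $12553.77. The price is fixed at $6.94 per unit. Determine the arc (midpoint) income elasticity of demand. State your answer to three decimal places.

2.428

With a constant price, Q₁ = 5082.86/6.94 = 732.401 and Q₂ = 12553.77/6.94 = 1808.901 (equivalently, work directly with expenditure since P cancels).
Midpoint %ΔQ = (12553.77 − 5082.86)/8818.32 = 0.84720; midpoint %ΔI = (85640 − 60200)/72920 = 0.34888.
η = 0.84720 / 0.34888 = 2.428.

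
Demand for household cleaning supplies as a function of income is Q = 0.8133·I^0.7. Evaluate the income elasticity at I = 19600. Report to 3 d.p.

For Q = A·I^β the income elasticity is constant and equal to β.
Here β = 0.7, so η = 0.700.

0.700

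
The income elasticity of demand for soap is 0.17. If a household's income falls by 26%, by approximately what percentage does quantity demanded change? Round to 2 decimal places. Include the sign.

%ΔQ ≈ η × %ΔI = 0.17 × (-26%) = -4.42%.

-4.42%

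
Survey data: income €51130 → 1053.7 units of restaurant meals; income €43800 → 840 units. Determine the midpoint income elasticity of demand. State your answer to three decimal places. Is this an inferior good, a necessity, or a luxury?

ΔQ = 840 − 1053.7 = -213.7; midpoint Q̄ = (1053.7 + 840)/2 = 946.85.
ΔI = 43800 − 51130 = -7330; midpoint Ī = (51130 + 43800)/2 = 47465.
η = (ΔQ/Q̄) ÷ (ΔI/Ī) = (-213.7/946.85) ÷ (-7330/47465) = 1.461.
η > 1 ⇒ luxury.

1.461 (luxury)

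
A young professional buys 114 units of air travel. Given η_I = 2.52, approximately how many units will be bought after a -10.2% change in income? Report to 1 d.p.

%ΔQ ≈ η × %ΔI = 2.52 × (-10.2%) = -25.704%.
New Q ≈ 114 × (1 − 0.25704) = 84.7.

84.7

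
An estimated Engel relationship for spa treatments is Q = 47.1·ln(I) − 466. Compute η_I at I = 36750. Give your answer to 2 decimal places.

1.62

At I = 36750: Q = 29.110.
dQ/dI = 47.1/I = 0.00128163 at this income.
η = (dQ/dI)·(I/Q) = 0.00128163 × (36750/29.110) = 1.62.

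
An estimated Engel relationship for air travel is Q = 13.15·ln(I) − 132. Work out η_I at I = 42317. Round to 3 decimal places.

1.626

At I = 42317: Q = 8.086.
dQ/dI = 13.15/I = 0.00031075 at this income.
η = (dQ/dI)·(I/Q) = 0.00031075 × (42317/8.086) = 1.626.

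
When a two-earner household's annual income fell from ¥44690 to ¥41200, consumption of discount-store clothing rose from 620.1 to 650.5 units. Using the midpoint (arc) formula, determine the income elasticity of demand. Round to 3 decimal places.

ΔQ = 650.5 − 620.1 = 30.4; midpoint Q̄ = (620.1 + 650.5)/2 = 635.3.
ΔI = 41200 − 44690 = -3490; midpoint Ī = (44690 + 41200)/2 = 42945.
η = (ΔQ/Q̄) ÷ (ΔI/Ī) = (30.4/635.3) ÷ (-3490/42945) = -0.589.

-0.589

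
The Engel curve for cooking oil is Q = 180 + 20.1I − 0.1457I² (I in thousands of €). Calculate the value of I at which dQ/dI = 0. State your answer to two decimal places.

dQ/dI = 20.1 − 0.2914I.
The good is inferior where dQ/dI < 0. Setting dQ/dI = 0 gives I = 20.1 / 0.2914 = 68.98.

68.98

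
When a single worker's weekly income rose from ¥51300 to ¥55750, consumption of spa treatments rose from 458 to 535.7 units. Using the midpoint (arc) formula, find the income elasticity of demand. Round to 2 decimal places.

1.88

ΔQ = 535.7 − 458 = 77.7; midpoint Q̄ = (458 + 535.7)/2 = 496.85.
ΔI = 55750 − 51300 = 4450; midpoint Ī = (51300 + 55750)/2 = 53525.
η = (ΔQ/Q̄) ÷ (ΔI/Ī) = (77.7/496.85) ÷ (4450/53525) = 1.88.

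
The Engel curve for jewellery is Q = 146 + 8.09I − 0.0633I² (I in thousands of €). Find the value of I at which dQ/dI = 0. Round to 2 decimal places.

dQ/dI = 8.09 − 0.1266I.
The good is inferior where dQ/dI < 0. Setting dQ/dI = 0 gives I = 8.09 / 0.1266 = 63.90.

63.90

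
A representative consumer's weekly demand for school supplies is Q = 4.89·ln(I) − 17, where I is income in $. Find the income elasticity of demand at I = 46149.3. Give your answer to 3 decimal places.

0.138

At I = 46149.3: Q = 35.517.
dQ/dI = 4.89/I = 0.00010596 at this income.
η = (dQ/dI)·(I/Q) = 0.00010596 × (46149.3/35.517) = 0.138.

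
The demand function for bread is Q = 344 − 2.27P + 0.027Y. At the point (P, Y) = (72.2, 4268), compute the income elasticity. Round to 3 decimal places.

At P = 72.2, Y = 4268: Q = 295.342.
Holding P constant, ∂Q/∂Y = 0.027.
η_Y = (∂Q/∂Y)·(Y/Q) = 0.027 × (4268/295.342) = 0.390.

0.390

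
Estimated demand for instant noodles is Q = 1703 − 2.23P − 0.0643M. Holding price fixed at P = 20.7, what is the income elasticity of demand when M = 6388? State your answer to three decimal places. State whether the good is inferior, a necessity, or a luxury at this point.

-0.330 (inferior good)

At P = 20.7, M = 6388: Q = 1246.091.
Holding P constant, ∂Q/∂M = −0.0643.
η_M = (∂Q/∂M)·(M/Q) = -0.0643 × (6388/1246.091) = -0.330.
Since η < 0, this is an inferior good.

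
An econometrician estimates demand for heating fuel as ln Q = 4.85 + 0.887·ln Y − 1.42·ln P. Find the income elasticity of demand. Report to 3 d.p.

0.887

In a log-linear demand, the coefficient on ln Y is the income elasticity.
So η = 0.887.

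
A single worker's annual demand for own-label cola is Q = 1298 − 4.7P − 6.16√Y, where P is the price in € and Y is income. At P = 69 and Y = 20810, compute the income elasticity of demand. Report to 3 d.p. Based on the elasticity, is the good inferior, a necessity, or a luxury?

At P = 69, Y = 20810: Q = 85.079.
Holding P constant, ∂Q/∂Y = -6.16/(2√Y) = -0.0213508.
η_Y = (∂Q/∂Y)·(Y/Q) = -0.0213508 × (20810/85.079) = -5.222.
Since η < 0, this is an inferior good.

-5.222 (inferior good)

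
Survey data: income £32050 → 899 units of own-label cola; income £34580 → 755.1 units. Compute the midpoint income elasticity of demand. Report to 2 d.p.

-2.29

ΔQ = 755.1 − 899 = -143.9; midpoint Q̄ = (899 + 755.1)/2 = 827.05.
ΔI = 34580 − 32050 = 2530; midpoint Ī = (32050 + 34580)/2 = 33315.
η = (ΔQ/Q̄) ÷ (ΔI/Ī) = (-143.9/827.05) ÷ (2530/33315) = -2.29.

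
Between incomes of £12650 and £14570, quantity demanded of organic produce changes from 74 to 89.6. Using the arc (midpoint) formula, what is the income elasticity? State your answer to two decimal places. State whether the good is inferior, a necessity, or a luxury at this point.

1.35 (luxury)

ΔQ = 89.6 − 74 = 15.6; midpoint Q̄ = (74 + 89.6)/2 = 81.8.
ΔI = 14570 − 12650 = 1920; midpoint Ī = (12650 + 14570)/2 = 13610.
η = (ΔQ/Q̄) ÷ (ΔI/Ī) = (15.6/81.8) ÷ (1920/13610) = 1.35.
η > 1 ⇒ luxury.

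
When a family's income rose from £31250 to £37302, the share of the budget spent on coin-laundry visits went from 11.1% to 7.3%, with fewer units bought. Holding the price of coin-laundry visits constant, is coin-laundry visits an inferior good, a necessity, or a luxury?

inferior good

Quantity demanded falls as income rises, so η < 0.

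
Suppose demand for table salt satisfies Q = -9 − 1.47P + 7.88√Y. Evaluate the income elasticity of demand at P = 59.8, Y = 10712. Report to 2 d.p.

At P = 59.8, Y = 10712: Q = 718.664.
Holding P constant, ∂Q/∂Y = 7.88/(2√Y) = 0.0380681.
η_Y = (∂Q/∂Y)·(Y/Q) = 0.0380681 × (10712/718.664) = 0.57.

0.57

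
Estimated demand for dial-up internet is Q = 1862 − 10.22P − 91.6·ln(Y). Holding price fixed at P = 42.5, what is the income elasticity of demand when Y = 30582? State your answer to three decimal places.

At P = 42.5, Y = 30582: Q = 481.590.
Holding P constant, ∂Q/∂Y = -91.6/Y = -0.00299523.
η_Y = (∂Q/∂Y)·(Y/Q) = -0.00299523 × (30582/481.590) = -0.190.

-0.190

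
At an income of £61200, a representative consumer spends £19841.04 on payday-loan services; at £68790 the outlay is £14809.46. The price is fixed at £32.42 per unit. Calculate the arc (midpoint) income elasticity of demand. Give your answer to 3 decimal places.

With a constant price, Q₁ = 19841.04/32.42 = 612.000 and Q₂ = 14809.46/32.42 = 456.800 (equivalently, work directly with expenditure since P cancels).
Midpoint %ΔQ = (14809.46 − 19841.04)/17325.25 = -0.29042; midpoint %ΔI = (68790 − 61200)/64995 = 0.11678.
η = -0.29042 / 0.11678 = -2.487.

-2.487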